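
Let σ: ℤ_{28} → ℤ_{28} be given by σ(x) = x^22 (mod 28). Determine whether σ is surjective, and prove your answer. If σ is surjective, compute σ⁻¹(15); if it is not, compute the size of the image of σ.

σ(6): Repeated squaring mod 28: 6^1 ≡ 6, 6^2 ≡ 6² = 36 ≡ 8, 6^4 ≡ 8² = 64 ≡ 8, 6^8 ≡ 8² = 64 ≡ 8, 6^16 ≡ 8² = 64 ≡ 8. Since 22 = 16 + 4 + 2, 6^22 ≡ 8·8·8: 8·8 = 64 ≡ 8, then 8·8 = 64 ≡ 8. So 6^22 ≡ 8 (mod 28).
σ(8): Repeated squaring mod 28: 8^1 ≡ 8, 8^2 ≡ 8² = 64 ≡ 8, 8^4 ≡ 8² = 64 ≡ 8, 8^8 ≡ 8² = 64 ≡ 8, 8^16 ≡ 8² = 64 ≡ 8. Since 22 = 16 + 4 + 2, 8^22 ≡ 8·8·8: 8·8 = 64 ≡ 8, then 8·8 = 64 ≡ 8. So 8^22 ≡ 8 (mod 28).
So σ(6) = σ(8) = 8 while 6 ≠ 8, hence σ is not injective.
A non-injective map from the 28-element set ℤ_{28} to itself takes at most 27 distinct values, so it cannot be surjective. Hence σ is not surjective.
Since σ is not surjective, we determine |image(σ)|. Computing x^22 mod 28 for each x (by repeated squaring, reducing mod 28 at every step), the values σ(0), σ(1), …, σ(27) are: 0, 1, 16, 25, 4, 9, 8, 21, 8, 9, 4, 25, 16, 1, 0, 1, 16, 25, 4, 9, 8, 21, 8, 9, 4, 25, 16, 1.
The distinct values are {0, 1, 4, 8, 9, 16, 21, 25}; there are 8 of them.

8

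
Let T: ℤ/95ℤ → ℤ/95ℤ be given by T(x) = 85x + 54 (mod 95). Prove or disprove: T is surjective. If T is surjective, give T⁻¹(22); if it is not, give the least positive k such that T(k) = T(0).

Recall: surjectivity means every element of the codomain has a preimage under T.
Since gcd(85, 95) = 5, we have 85x ≡ 0 (mod 5) for all x, so T(x) ≡ 4 (mod 5).
But 0 ≢ 4 (mod 5), so 0 ∈ ℤ/95ℤ has no preimage. So T is not surjective.
Since T is not surjective, we find the least positive k with T(k) = T(0): this means 85k ≡ 0 (mod 95), i.e. 95 ∣ 85k. Since gcd(85, 95) = 5, dividing through by 5 this holds exactly when 19 ∣ 17k, and as gcd(17, 19) = 1, exactly when 19 ∣ k.
The smallest positive such k is 19.

19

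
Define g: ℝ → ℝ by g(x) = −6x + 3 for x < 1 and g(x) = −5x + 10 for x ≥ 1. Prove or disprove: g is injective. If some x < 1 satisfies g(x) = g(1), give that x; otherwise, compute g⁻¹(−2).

-1/3

Both pieces are strictly decreasing (slopes −6 and −5), so each is injective on its own interval.
The left piece maps (−∞, 1) onto (−3, ∞); the right piece maps [1, ∞) onto (−∞, 5].
These images overlap. In particular g(1) = 5 (right piece), and solving −6x + 3 = 5 on the left piece gives x = −1/3 < 1.
So g(−1/3) = g(1) with −1/3 ≠ 1, and g is not injective. This x = −1/3 is the requested value below 1.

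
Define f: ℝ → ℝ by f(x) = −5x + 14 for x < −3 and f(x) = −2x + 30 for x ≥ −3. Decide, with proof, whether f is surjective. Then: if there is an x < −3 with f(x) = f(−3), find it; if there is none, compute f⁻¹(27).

Both pieces are strictly decreasing (slopes −5 and −2), so each is injective on its own interval.
The left piece maps (−∞, −3) onto (29, ∞); the right piece maps [−3, ∞) onto (−∞, 36].
The union (29, ∞) ∪ (−∞, 36] covers ℝ, so f is surjective.
For the follow-up: the images overlap, so an x < −3 with f(x) = f(−3) exists. f(−3) = 36; solving −5x + 14 = 36 for x < −3 gives x = (36 − 14)/(−5) = −22/5.

-22/5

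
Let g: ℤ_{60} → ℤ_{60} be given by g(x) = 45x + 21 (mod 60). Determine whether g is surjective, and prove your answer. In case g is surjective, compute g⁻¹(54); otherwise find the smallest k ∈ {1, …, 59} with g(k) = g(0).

4

Recall: surjectivity means every element of the codomain has a preimage under g.
Since gcd(45, 60) = 15, we have 45x ≡ 0 (mod 15) for all x, so g(x) ≡ 6 (mod 15).
But 0 ≢ 6 (mod 15), so 0 ∈ ℤ_{60} has no preimage. Thus g is not surjective.
Since g is not surjective, we find the least positive k with g(k) = g(0): this means 45k ≡ 0 (mod 60), i.e. 60 ∣ 45k. Since gcd(45, 60) = 15, dividing through by 15 this holds exactly when 4 ∣ 3k, and as gcd(3, 4) = 1, exactly when 4 ∣ k.
The smallest positive such k is 4.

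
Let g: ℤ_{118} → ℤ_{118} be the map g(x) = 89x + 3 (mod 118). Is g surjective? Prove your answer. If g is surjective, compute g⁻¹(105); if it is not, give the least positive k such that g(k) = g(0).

86

Recall: g is surjective if every y in the codomain equals g(x) for some x in the domain.
Since gcd(89, 118) = 1, 89 is invertible modulo 118. Euclid's algorithm: 118 = 1·89 + 29, 89 = 3·29 + 2, 29 = 14·2 + 1; back-substituting gives 1 = 61·89 − 46·118, so 89⁻¹ ≡ 61 (mod 118).
For any y ∈ ℤ_{118}, x = 61(y − 3) mod 118 satisfies g(x) = 89·61(y − 3) + 3 ≡ y (since 89·61 ≡ 1 mod 118). So every y has a preimage.
So g is surjective.
Since g is surjective, we compute g⁻¹(105): solve 89x + 3 ≡ 105 (mod 118), i.e. 89x ≡ 102 (mod 118).
Multiplying by 89⁻¹ = 61 gives x ≡ 61·102 = 6222 = 52·118 + 86 ≡ 86 (mod 118).
Check: g(86) = 89·86 + 3 = 7657 = 64·118 + 105 ≡ 105 (mod 118).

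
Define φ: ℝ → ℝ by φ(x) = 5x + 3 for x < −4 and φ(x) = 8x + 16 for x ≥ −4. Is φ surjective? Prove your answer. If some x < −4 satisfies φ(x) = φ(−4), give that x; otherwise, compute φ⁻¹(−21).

-24/5

Both pieces are strictly increasing (slopes 5 and 8), so each is injective on its own interval.
The left piece maps (−∞, −4) onto (−∞, −17); the right piece maps [−4, ∞) onto [−16, ∞).
The union (−∞, −17) ∪ [−16, ∞) omits the interval between −17 and −16; in particular −17 has no preimage. So φ is not surjective.
Because the two images are disjoint, no x < −4 has φ(x) = φ(−4), so we compute φ⁻¹(−21): −21 lies in (−∞, −17), so solve 5x + 3 = −21: x = (−21 − 3)/5 = −24/5.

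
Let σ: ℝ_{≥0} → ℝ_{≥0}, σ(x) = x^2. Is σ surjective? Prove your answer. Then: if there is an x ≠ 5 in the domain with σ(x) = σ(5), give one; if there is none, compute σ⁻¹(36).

For any y ∈ ℝ_{≥0}, x = y^{1/2} ∈ ℝ_{≥0} gives σ(x) = y, so σ is surjective.
Since x ↦ x^2 is strictly increasing on ℝ_{≥0}, it is injective there, so no x ≠ 5 in the domain has σ(x) = σ(5). We therefore compute σ⁻¹(36) = 36^{1/2} = 6 (indeed 6^2 = 36).

6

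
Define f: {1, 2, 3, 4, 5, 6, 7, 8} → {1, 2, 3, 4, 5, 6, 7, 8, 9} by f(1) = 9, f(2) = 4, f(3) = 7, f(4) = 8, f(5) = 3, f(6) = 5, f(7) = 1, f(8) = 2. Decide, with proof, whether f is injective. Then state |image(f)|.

The values f(1), …, f(8) are 9, 4, 7, 8, 3, 5, 1, 2 — all distinct.
So f(s) = f(t) only when s = t, and f is injective.
The image of f is {1, 2, 3, 4, 5, 7, 8, 9}, which has 8 elements.

8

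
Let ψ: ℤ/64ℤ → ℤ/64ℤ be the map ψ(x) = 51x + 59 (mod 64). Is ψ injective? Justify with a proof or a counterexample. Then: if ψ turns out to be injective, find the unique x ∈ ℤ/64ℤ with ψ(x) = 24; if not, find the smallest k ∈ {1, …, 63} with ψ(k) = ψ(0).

47

By definition, injectivity means: for all a, b in the domain, ψ(a) = ψ(b) implies a = b.
If ψ(a) = ψ(b), then 51a ≡ 51b (mod 64). Because gcd(51, 64) = 1, we may cancel 51 to get a ≡ b (mod 64).
Hence ψ is injective.
We now compute 51⁻¹ mod 64 explicitly. Euclid's algorithm: 64 = 1·51 + 13, 51 = 3·13 + 12, 13 = 1·12 + 1; back-substituting gives 1 = 59·51 − 47·64, so 51⁻¹ ≡ 59 (mod 64).
Since ψ is injective, we compute ψ⁻¹(24): solve 51x + 59 ≡ 24 (mod 64), i.e. 51x ≡ 29 (mod 64).
Multiplying by 51⁻¹ = 59 gives x ≡ 59·29 = 1711 = 26·64 + 47 ≡ 47 (mod 64).
Check: ψ(47) = 51·47 + 59 = 2456 = 38·64 + 24 ≡ 24 (mod 64).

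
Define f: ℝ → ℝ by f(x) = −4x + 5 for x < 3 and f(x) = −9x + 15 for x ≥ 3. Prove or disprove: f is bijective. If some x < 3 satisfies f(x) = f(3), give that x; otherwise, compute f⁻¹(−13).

Both pieces are strictly decreasing (slopes −4 and −9), so each is injective on its own interval.
The left piece maps (−∞, 3) onto (−7, ∞); the right piece maps [3, ∞) onto (−∞, −12].
The images leave a gap (−7 has no preimage), so f is not surjective, hence not bijective.
Because the two images are disjoint, no x < 3 has f(x) = f(3), so we compute f⁻¹(−13): −13 lies in (−∞, −12], so solve −9x + 15 = −13: x = (−13 − 15)/(−9) = 28/9.

28/9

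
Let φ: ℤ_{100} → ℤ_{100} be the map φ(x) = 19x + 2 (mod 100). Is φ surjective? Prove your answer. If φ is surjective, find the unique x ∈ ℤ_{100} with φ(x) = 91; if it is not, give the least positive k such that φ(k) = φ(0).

31

Since gcd(19, 100) = 1, 19 is invertible modulo 100. Euclid's algorithm: 100 = 5·19 + 5, 19 = 3·5 + 4, 5 = 1·4 + 1; back-substituting gives 1 = 79·19 − 15·100, so 19⁻¹ ≡ 79 (mod 100).
Then y ↦ 79(y − 2) is a two-sided inverse to φ, so every y ∈ ℤ_{100} has a preimage.
Thus φ is surjective.
Since φ is surjective, we find φ⁻¹(91): we need 19x ≡ 91 − 2 ≡ 89 (mod 100). Using 19⁻¹ = 79: x ≡ 79·89 = 7031 = 70·100 + 31, so x = 31.
Check: φ(31) = 19·31 + 2 = 591 = 5·100 + 91 ≡ 91 (mod 100).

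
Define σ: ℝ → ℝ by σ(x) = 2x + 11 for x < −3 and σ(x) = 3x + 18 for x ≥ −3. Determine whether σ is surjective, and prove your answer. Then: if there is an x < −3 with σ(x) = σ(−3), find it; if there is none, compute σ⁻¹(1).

-5

Both pieces are strictly increasing (slopes 2 and 3), so each is injective on its own interval.
The left piece maps (−∞, −3) onto (−∞, 5); the right piece maps [−3, ∞) onto [9, ∞).
The union (−∞, 5) ∪ [9, ∞) omits the interval between 5 and 9; in particular 5 has no preimage. So σ is not surjective.
Because the two images are disjoint, no x < −3 has σ(x) = σ(−3), so we compute σ⁻¹(1): 1 lies in (−∞, 5), so solve 2x + 11 = 1: x = (1 − 11)/2 = −5.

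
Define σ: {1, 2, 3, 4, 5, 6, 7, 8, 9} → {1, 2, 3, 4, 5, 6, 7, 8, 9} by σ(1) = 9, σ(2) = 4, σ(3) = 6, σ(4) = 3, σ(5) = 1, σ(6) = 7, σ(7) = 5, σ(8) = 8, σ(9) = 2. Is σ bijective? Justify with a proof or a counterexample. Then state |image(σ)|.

The values 9, 4, 6, 3, 1, 7, 5, 8, 2 are a permutation of {1, 2, 3, 4, 5, 6, 7, 8, 9}: each element appears exactly once.
So σ is injective and surjective, hence bijective.
The image of σ is {1, 2, 3, 4, 5, 6, 7, 8, 9}, which has 9 elements.

9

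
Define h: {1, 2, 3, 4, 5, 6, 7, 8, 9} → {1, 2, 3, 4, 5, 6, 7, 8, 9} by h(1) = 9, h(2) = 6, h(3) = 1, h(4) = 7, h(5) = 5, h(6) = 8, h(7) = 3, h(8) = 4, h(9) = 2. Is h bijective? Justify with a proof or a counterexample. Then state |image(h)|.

9

The values 9, 6, 1, 7, 5, 8, 3, 4, 2 are a permutation of {1, 2, 3, 4, 5, 6, 7, 8, 9}: each element appears exactly once.
So h is injective and surjective, hence bijective.
The image of h is {1, 2, 3, 4, 5, 6, 7, 8, 9}, which has 9 elements.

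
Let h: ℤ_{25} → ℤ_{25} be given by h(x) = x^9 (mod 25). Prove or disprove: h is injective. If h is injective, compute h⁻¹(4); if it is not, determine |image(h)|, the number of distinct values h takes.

h(0) = 0^9 = 0.
h(5): Repeated squaring mod 25: 5^1 ≡ 5, 5^2 ≡ 5² = 25 ≡ 0, 5^4 ≡ 0² = 0, 5^8 ≡ 0² = 0. Since 9 = 8 + 1, 5^9 ≡ 0·5: 0·5 = 0. So 5^9 ≡ 0 (mod 25).
So h(0) = h(5) = 0 while 0 ≠ 5, so h is not injective.
Since h is not injective, we determine |image(h)|. Computing x^9 mod 25 for each x (by repeated squaring, reducing mod 25 at every step), the values h(0), h(1), …, h(24) are: 0, 1, 12, 8, 19, 0, 21, 7, 3, 14, 0, 16, 2, 23, 9, 0, 11, 22, 18, 4, 0, 6, 17, 13, 24.
The distinct values are {0, 1, 2, 3, 4, 6, 7, 8, 9, 11, 12, 13, 14, 16, 17, 18, 19, 21, 22, 23, 24}; there are 21 of them.

21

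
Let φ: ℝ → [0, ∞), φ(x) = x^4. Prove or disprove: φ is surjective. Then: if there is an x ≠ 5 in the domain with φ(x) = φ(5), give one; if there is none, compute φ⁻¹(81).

For any y ∈ [0, ∞), x = y^{1/4} ∈ ℝ satisfies x^4 = y, so φ is surjective.
For the follow-up, such an x exists: taking x = −5 ∈ ℝ gives φ(−5) = 625 = φ(5) with −5 ≠ 5.

-5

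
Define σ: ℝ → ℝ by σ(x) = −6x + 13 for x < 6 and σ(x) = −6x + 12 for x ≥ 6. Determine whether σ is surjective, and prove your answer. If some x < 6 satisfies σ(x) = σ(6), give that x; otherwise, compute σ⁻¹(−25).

37/6

Both pieces are strictly decreasing (slopes −6 and −6), so each is injective on its own interval.
The left piece maps (−∞, 6) onto (−23, ∞); the right piece maps [6, ∞) onto (−∞, −24].
The union (−23, ∞) ∪ (−∞, −24] omits the interval between −23 and −24; in particular −23 has no preimage. So σ is not surjective.
Because the two images are disjoint, no x < 6 has σ(x) = σ(6), so we compute σ⁻¹(−25): −25 lies in (−∞, −24], so solve −6x + 12 = −25: x = (−25 − 12)/(−6) = 37/6.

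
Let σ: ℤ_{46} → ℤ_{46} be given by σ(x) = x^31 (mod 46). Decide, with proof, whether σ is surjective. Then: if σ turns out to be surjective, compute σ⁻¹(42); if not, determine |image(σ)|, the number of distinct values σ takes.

Computing x^31 mod 46 for each x (by repeated squaring, reducing mod 46 at every step), the values σ(0), σ(1), …, σ(45) are: 0, 1, 6, 41, 36, 11, 16, 15, 32, 25, 20, 19, 4, 3, 44, 37, 8, 7, 12, 33, 28, 17, 22, 23, 24, 29, 18, 13, 34, 39, 38, 9, 2, 43, 42, 27, 26, 21, 14, 31, 30, 35, 10, 5, 40, 45.
Every element of ℤ_{46} appears exactly once in this list, so σ is a bijection, and in particular surjective.
Since σ is surjective, we read off the preimage of 42 from the same table: σ(34) = 42, so σ⁻¹(42) = 34.

34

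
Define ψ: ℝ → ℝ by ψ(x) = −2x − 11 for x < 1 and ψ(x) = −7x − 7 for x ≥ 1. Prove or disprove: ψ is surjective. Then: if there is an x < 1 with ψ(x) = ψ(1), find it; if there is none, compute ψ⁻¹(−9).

-1

Both pieces are strictly decreasing (slopes −2 and −7), so each is injective on its own interval.
The left piece maps (−∞, 1) onto (−13, ∞); the right piece maps [1, ∞) onto (−∞, −14].
The union (−13, ∞) ∪ (−∞, −14] omits the interval between −13 and −14; in particular −13 has no preimage. So ψ is not surjective.
Because the two images are disjoint, no x < 1 has ψ(x) = ψ(1), so we compute ψ⁻¹(−9): −9 lies in (−13, ∞), so solve −2x − 11 = −9: x = (−9 + 11)/(−2) = −1.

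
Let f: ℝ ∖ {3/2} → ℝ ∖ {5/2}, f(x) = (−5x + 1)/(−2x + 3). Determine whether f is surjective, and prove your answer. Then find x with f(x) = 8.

23/11

For any y ≠ 5/2, solving y(−2x + 3) = −5x + 1 for x gives a well-defined x ≠ 3/2. So f is surjective.
Solving f(x) = 8: cross-multiplying gives −5x + 1 = 8(−2x + 3), which rearranges to 11x = 23, so x = 23/11.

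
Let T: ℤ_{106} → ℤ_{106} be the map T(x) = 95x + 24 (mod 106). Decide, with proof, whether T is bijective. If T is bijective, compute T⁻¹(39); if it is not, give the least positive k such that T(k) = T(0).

If T(u) = T(v), then 95u ≡ 95v (mod 106). Because gcd(95, 106) = 1, we may cancel 95 to get u ≡ v (mod 106).
We now compute 95⁻¹ mod 106 explicitly. Euclid's algorithm: 106 = 1·95 + 11, 95 = 8·11 + 7, 11 = 1·7 + 4, 7 = 1·4 + 3, 4 = 1·3 + 1; back-substituting gives 1 = 77·95 − 69·106, so 95⁻¹ ≡ 77 (mod 106).
For any y ∈ ℤ_{106}, x = 77(y − 24) mod 106 satisfies T(x) = 95·77(y − 24) + 24 ≡ y (since 95·77 ≡ 1 mod 106). So every y has a preimage.
Hence T is bijective.
Since T is bijective, we find T⁻¹(39): we need 95x ≡ 39 − 24 ≡ 15 (mod 106). Using 95⁻¹ = 77: x ≡ 77·15 = 1155 = 10·106 + 95, so x = 95.
Check: T(95) = 95·95 + 24 = 9049 = 85·106 + 39 ≡ 39 (mod 106).

95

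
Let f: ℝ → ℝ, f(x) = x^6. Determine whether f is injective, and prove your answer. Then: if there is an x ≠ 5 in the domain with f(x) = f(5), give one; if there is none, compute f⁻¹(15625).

-5

f(5) = 15625 = (−5)^6 = f(−5) (since 6 is even), with 5 ≠ −5. So f is not injective.
For the follow-up, such an x exists: taking x = −5 ∈ ℝ gives f(−5) = 15625 = f(5) with −5 ≠ 5.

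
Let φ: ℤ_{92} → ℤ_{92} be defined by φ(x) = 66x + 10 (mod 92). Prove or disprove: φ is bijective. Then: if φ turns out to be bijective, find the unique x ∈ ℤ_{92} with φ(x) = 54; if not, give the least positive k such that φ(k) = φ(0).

46

We have gcd(66, 92) = 2 > 1. Taking s = 0 and t = 46: φ(0) = 10 and φ(46) = 66·46 + 10 = 3046 ≡ 10 (mod 92).
So φ(0) = φ(46) while 0 ≠ 46, thus φ is not injective, hence not bijective.
Since φ is not bijective, we find the least positive k with φ(k) = φ(0): this means 66k ≡ 0 (mod 92), i.e. 92 ∣ 66k. Since gcd(66, 92) = 2, dividing through by 2 this holds exactly when 46 ∣ 33k, and as gcd(33, 46) = 1, exactly when 46 ∣ k.
The smallest positive such k is 46.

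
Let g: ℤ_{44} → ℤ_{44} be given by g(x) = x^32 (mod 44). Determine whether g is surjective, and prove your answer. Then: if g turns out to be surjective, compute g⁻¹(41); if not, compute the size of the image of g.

12

g(10): Repeated squaring mod 44: 10^1 ≡ 10, 10^2 ≡ 10² = 100 ≡ 12, 10^4 ≡ 12² = 144 ≡ 12, 10^8 ≡ 12² = 144 ≡ 12, 10^16 ≡ 12² = 144 ≡ 12, 10^32 ≡ 12² = 144 ≡ 12. So 10^32 ≡ 12 (mod 44).
g(12): Repeated squaring mod 44: 12^1 ≡ 12, 12^2 ≡ 12² = 144 ≡ 12, 12^4 ≡ 12² = 144 ≡ 12, 12^8 ≡ 12² = 144 ≡ 12, 12^16 ≡ 12² = 144 ≡ 12, 12^32 ≡ 12² = 144 ≡ 12. So 12^32 ≡ 12 (mod 44).
So g(10) = g(12) = 12 while 10 ≠ 12, therefore g is not injective.
A non-injective map from the 44-element set ℤ_{44} to itself takes at most 43 distinct values, so it cannot be surjective. Thus g is not surjective.
Since g is not surjective, we determine |image(g)|. Computing x^32 mod 44 for each x (by repeated squaring, reducing mod 44 at every step), the values g(0), g(1), …, g(43) are: 0, 1, 4, 9, 16, 25, 36, 5, 20, 37, 12, 33, 12, 37, 20, 5, 36, 25, 16, 9, 4, 1, 0, 1, 4, 9, 16, 25, 36, 5, 20, 37, 12, 33, 12, 37, 20, 5, 36, 25, 16, 9, 4, 1.
The distinct values are {0, 1, 4, 5, 9, 12, 16, 20, 25, 33, 36, 37}; there are 12 of them.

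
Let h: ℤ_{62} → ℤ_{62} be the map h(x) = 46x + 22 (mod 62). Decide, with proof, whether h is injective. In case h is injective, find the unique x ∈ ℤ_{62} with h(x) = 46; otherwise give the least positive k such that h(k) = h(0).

31

By definition, h is injective when h(x_1) = h(x_2) forces x_1 = x_2.
We have gcd(46, 62) = 2 > 1. Taking x_1 = 0 and x_2 = 31: h(0) = 22 and h(31) = 46·31 + 22 = 1448 ≡ 22 (mod 62).
So h(0) = h(31) while 0 ≠ 31, hence h is not injective.
Since h is not injective, we find the least positive k with h(k) = h(0): this means 46k ≡ 0 (mod 62), i.e. 62 ∣ 46k. Since gcd(46, 62) = 2, dividing through by 2 this holds exactly when 31 ∣ 23k, and as gcd(23, 31) = 1, exactly when 31 ∣ k.
The smallest positive such k is 31.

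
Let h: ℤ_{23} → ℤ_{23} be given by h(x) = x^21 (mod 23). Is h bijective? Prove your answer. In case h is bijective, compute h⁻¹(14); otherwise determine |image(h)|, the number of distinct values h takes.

5

Since 23 is prime, the nonzero elements of ℤ_{23} form a cyclic group of order 22.
As gcd(21, 22) = 1, raising to the 21st power is a bijection on this group: if a^21 ≡ b^21 then (ab^{−1})^21 = 1, and the only element of order dividing gcd(21, 22) = 1 is 1, so a = b.
With h(0) = 0 this makes h injective on all of ℤ_{23}, hence bijective (finite equal-size domain and codomain). In particular h is bijective.
Since h is bijective, we find the preimage of 14. The inverse of x ↦ x^21 on (ℤ_{23})^× is x ↦ x^21, because 21·21 = 441 = 20·22 + 1 ≡ 1 (mod 22) and x^{22} = 1 for x ≠ 0 (Fermat). So h⁻¹(14) = 14^21 mod 23.
Repeated squaring mod 23: 14^1 ≡ 14, 14^2 ≡ 14² = 196 ≡ 12, 14^4 ≡ 12² = 144 ≡ 6, 14^8 ≡ 6² = 36 ≡ 13, 14^16 ≡ 13² = 169 ≡ 8. Since 21 = 16 + 4 + 1, 14^21 ≡ 8·6·14: 8·6 = 48 ≡ 2, then 2·14 = 28 ≡ 5. So 14^21 ≡ 5 (mod 23).
Hence h⁻¹(14) = 5.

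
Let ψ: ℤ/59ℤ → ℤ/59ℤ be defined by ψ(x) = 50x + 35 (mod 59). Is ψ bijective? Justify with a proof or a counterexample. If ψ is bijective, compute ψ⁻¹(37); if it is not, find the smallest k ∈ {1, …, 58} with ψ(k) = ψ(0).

26

Suppose ψ(a) = ψ(b) in ℤ/59ℤ. Then 50a + 35 ≡ 50b + 35 (mod 59), therefore 50(a − b) ≡ 0 (mod 59).
Since gcd(50, 59) = 1, 50 is invertible modulo 59, hence a − b ≡ 0 (mod 59), i.e. a = b.
We now compute 50⁻¹ mod 59 explicitly. Euclid's algorithm: 59 = 1·50 + 9, 50 = 5·9 + 5, 9 = 1·5 + 4, 5 = 1·4 + 1; back-substituting gives 1 = 13·50 − 11·59, so 50⁻¹ ≡ 13 (mod 59).
Then y ↦ 13(y − 35) is a two-sided inverse to ψ, so every y ∈ ℤ/59ℤ has a preimage.
Therefore ψ is bijective.
Since ψ is bijective, we compute ψ⁻¹(37): solve 50x + 35 ≡ 37 (mod 59), i.e. 50x ≡ 2 (mod 59).
Multiplying by 50⁻¹ = 13 gives x ≡ 13·2 = 26 ≡ 26 (mod 59).
Check: ψ(26) = 50·26 + 35 = 1335 = 22·59 + 37 ≡ 37 (mod 59).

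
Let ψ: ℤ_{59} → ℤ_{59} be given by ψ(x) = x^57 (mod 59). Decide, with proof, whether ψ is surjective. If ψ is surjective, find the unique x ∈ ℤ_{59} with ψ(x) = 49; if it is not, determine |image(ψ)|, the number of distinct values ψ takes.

53

Since 59 is prime, the nonzero elements of ℤ_{59} form a cyclic group of order 58.
As gcd(57, 58) = 1, raising to the 57th power is a bijection on this group: if s^57 ≡ t^57 then (st^{−1})^57 = 1, and the only element of order dividing gcd(57, 58) = 1 is 1, so s = t.
With ψ(0) = 0 this makes ψ injective on all of ℤ_{59}, hence bijective (finite equal-size domain and codomain). In particular ψ is surjective.
Since ψ is surjective, we find the preimage of 49. The inverse of x ↦ x^57 on (ℤ_{59})^× is x ↦ x^57, because 57·57 = 3249 = 56·58 + 1 ≡ 1 (mod 58) and x^{58} = 1 for x ≠ 0 (Fermat). So ψ⁻¹(49) = 49^57 mod 59.
Repeated squaring mod 59: 49^1 ≡ 49, 49^2 ≡ 49² = 2401 ≡ 41, 49^4 ≡ 41² = 1681 ≡ 29, 49^8 ≡ 29² = 841 ≡ 15, 49^16 ≡ 15² = 225 ≡ 48, 49^32 ≡ 48² = 2304 ≡ 3. Since 57 = 32 + 16 + 8 + 1, 49^57 ≡ 3·48·15·49: 3·48 = 144 ≡ 26, then 26·15 = 390 ≡ 36, then 36·49 = 1764 ≡ 53. So 49^57 ≡ 53 (mod 59).
Hence ψ⁻¹(49) = 53.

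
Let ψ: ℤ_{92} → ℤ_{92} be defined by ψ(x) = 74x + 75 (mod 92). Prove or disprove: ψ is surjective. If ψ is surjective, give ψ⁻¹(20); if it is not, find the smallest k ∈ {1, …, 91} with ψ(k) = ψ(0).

46

Recall that surjectivity means every element of the codomain has a preimage under ψ.
Since gcd(74, 92) = 2, we have 74x ≡ 0 (mod 2) for all x, so ψ(x) ≡ 1 (mod 2).
But 0 ≢ 1 (mod 2), so 0 ∈ ℤ_{92} has no preimage. Therefore ψ is not surjective.
Since ψ is not surjective, we find the least positive k with ψ(k) = ψ(0): this means 74k ≡ 0 (mod 92), i.e. 92 ∣ 74k. Since gcd(74, 92) = 2, dividing through by 2 this holds exactly when 46 ∣ 37k, and as gcd(37, 46) = 1, exactly when 46 ∣ k.
The smallest positive such k is 46.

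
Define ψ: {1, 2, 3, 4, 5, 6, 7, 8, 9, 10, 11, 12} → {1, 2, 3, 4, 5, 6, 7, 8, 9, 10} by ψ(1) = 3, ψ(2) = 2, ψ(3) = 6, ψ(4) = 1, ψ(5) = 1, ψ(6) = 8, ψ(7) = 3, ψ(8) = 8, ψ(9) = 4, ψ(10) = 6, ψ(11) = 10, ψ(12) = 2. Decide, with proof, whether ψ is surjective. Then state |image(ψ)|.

No element maps to 5, so ψ is not surjective.
The image of ψ is {1, 2, 3, 4, 6, 8, 10}, which has 7 elements.

7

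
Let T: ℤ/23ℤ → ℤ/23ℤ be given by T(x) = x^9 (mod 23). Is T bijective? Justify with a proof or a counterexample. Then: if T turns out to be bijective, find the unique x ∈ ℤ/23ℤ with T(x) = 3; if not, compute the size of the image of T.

13

Since 23 is prime, the nonzero elements of ℤ/23ℤ form a cyclic group of order 22.
As gcd(9, 22) = 1, raising to the 9th power is a bijection on this group: if s^9 ≡ t^9 then (st^{−1})^9 = 1, and the only element of order dividing gcd(9, 22) = 1 is 1, so s = t.
With T(0) = 0 this makes T injective on all of ℤ/23ℤ, hence bijective (finite equal-size domain and codomain). In particular T is bijective.
Since T is bijective, we find the preimage of 3. The inverse of x ↦ x^9 on (ℤ/23ℤ)^× is x ↦ x^5, because 9·5 = 45 = 2·22 + 1 ≡ 1 (mod 22) and x^{22} = 1 for x ≠ 0 (Fermat). So T⁻¹(3) = 3^5 mod 23.
Repeated squaring mod 23: 3^1 ≡ 3, 3^2 ≡ 3² = 9, 3^4 ≡ 9² = 81 ≡ 12. Since 5 = 4 + 1, 3^5 ≡ 12·3: 12·3 = 36 ≡ 13. So 3^5 ≡ 13 (mod 23).
Hence T⁻¹(3) = 13.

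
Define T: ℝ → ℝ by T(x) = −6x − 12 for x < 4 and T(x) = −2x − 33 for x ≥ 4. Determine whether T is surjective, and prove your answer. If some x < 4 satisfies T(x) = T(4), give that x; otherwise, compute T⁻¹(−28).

Both pieces are strictly decreasing (slopes −6 and −2), so each is injective on its own interval.
The left piece maps (−∞, 4) onto (−36, ∞); the right piece maps [4, ∞) onto (−∞, −41].
The union (−36, ∞) ∪ (−∞, −41] omits the interval between −36 and −41; in particular −36 has no preimage. So T is not surjective.
Because the two images are disjoint, no x < 4 has T(x) = T(4), so we compute T⁻¹(−28): −28 lies in (−36, ∞), so solve −6x − 12 = −28: x = (−28 + 12)/(−6) = 8/3.

8/3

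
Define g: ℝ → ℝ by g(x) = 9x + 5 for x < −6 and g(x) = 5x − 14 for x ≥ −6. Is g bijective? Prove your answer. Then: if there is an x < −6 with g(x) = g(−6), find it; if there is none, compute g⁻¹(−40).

-26/5

Both pieces are strictly increasing (slopes 9 and 5), so each is injective on its own interval.
The left piece maps (−∞, −6) onto (−∞, −49); the right piece maps [−6, ∞) onto [−44, ∞).
The images leave a gap (−49 has no preimage), so g is not surjective, hence not bijective.
Because the two images are disjoint, no x < −6 has g(x) = g(−6), so we compute g⁻¹(−40): −40 lies in [−44, ∞), so solve 5x − 14 = −40: x = (−40 + 14)/5 = −26/5.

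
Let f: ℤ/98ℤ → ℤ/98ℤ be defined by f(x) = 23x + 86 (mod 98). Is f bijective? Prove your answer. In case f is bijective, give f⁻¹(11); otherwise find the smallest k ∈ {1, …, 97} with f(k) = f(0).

Recall that injectivity means: for all x_1, x_2 in the domain, f(x_1) = f(x_2) implies x_1 = x_2.
If f(x_1) = f(x_2), then 23x_1 ≡ 23x_2 (mod 98). Because gcd(23, 98) = 1, we may cancel 23 to get x_1 ≡ x_2 (mod 98).
We now compute 23⁻¹ mod 98 explicitly. Euclid's algorithm: 98 = 4·23 + 6, 23 = 3·6 + 5, 6 = 1·5 + 1; back-substituting gives 1 = 81·23 − 19·98, so 23⁻¹ ≡ 81 (mod 98).
For any y ∈ ℤ/98ℤ, x = 81(y − 86) mod 98 satisfies f(x) = 23·81(y − 86) + 86 ≡ y (since 23·81 ≡ 1 mod 98). So every y has a preimage.
So f is bijective.
Since f is bijective, we compute f⁻¹(11): solve 23x + 86 ≡ 11 (mod 98), i.e. 23x ≡ 23 (mod 98).
Multiplying by 23⁻¹ = 81 gives x ≡ 81·23 = 1863 = 19·98 + 1 ≡ 1 (mod 98).
Check: f(1) = 23·1 + 86 = 109 = 1·98 + 11 ≡ 11 (mod 98).

1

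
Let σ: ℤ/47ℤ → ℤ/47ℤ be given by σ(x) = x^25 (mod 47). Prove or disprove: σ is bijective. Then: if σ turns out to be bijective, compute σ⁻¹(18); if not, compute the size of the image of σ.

21

Since 47 is prime, the nonzero elements of ℤ/47ℤ form a cyclic group of order 46.
As gcd(25, 46) = 1, raising to the 25th power is a bijection on this group: if x_1^25 ≡ x_2^25 then (x_1x_2^{−1})^25 = 1, and the only element of order dividing gcd(25, 46) = 1 is 1, so x_1 = x_2.
With σ(0) = 0 this makes σ injective on all of ℤ/47ℤ, hence bijective (finite equal-size domain and codomain). In particular σ is bijective.
Since σ is bijective, we find the preimage of 18. The inverse of x ↦ x^25 on (ℤ/47ℤ)^× is x ↦ x^35, because 25·35 = 875 = 19·46 + 1 ≡ 1 (mod 46) and x^{46} = 1 for x ≠ 0 (Fermat). So σ⁻¹(18) = 18^35 mod 47.
Repeated squaring mod 47: 18^1 ≡ 18, 18^2 ≡ 18² = 324 ≡ 42, 18^4 ≡ 42² = 1764 ≡ 25, 18^8 ≡ 25² = 625 ≡ 14, 18^16 ≡ 14² = 196 ≡ 8, 18^32 ≡ 8² = 64 ≡ 17. Since 35 = 32 + 2 + 1, 18^35 ≡ 17·42·18: 17·42 = 714 ≡ 9, then 9·18 = 162 ≡ 21. So 18^35 ≡ 21 (mod 47).
Hence σ⁻¹(18) = 21.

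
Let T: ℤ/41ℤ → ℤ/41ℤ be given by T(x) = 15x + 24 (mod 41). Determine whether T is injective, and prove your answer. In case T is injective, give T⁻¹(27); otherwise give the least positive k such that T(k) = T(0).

By definition, T is injective if T(s) = T(t) implies s = t.
Suppose T(s) = T(t) in ℤ/41ℤ. Then 15s + 24 ≡ 15t + 24 (mod 41), thus 15(s − t) ≡ 0 (mod 41).
Since gcd(15, 41) = 1, 15 is invertible modulo 41, so s − t ≡ 0 (mod 41), i.e. s = t.
Therefore T is injective.
We now compute 15⁻¹ mod 41 explicitly. Euclid's algorithm: 41 = 2·15 + 11, 15 = 1·11 + 4, 11 = 2·4 + 3, 4 = 1·3 + 1; back-substituting gives 1 = 11·15 − 4·41, so 15⁻¹ ≡ 11 (mod 41).
Since T is injective, we find T⁻¹(27): we need 15x ≡ 27 − 24 ≡ 3 (mod 41). Using 15⁻¹ = 11: x ≡ 11·3 = 33, so x = 33.
Check: T(33) = 15·33 + 24 = 519 = 12·41 + 27 ≡ 27 (mod 41).

33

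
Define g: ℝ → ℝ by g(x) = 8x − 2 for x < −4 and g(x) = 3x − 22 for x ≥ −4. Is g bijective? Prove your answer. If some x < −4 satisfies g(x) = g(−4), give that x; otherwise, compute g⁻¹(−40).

-19/4

Both pieces are strictly increasing (slopes 8 and 3), so each is injective on its own interval.
The left piece maps (−∞, −4) onto (−∞, −34); the right piece maps [−4, ∞) onto [−34, ∞).
Since −34 = −34, the images partition ℝ: g is injective and surjective, hence bijective.
Because the two images are disjoint, no x < −4 has g(x) = g(−4), so we compute g⁻¹(−40): −40 lies in (−∞, −34), so solve 8x − 2 = −40: x = (−40 + 2)/8 = −19/4.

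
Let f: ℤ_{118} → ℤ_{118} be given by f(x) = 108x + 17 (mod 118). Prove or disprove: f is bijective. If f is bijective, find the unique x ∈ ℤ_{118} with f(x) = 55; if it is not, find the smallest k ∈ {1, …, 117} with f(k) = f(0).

Recall: injectivity means: for all a, b in the domain, f(a) = f(b) implies a = b.
We have gcd(108, 118) = 2 > 1. Taking a = 0 and b = 59: f(0) = 17 and f(59) = 108·59 + 17 = 6389 ≡ 17 (mod 118).
So f(0) = f(59) while 0 ≠ 59, hence f is not injective, hence not bijective.
Since f is not bijective, we find the least positive k with f(k) = f(0): this means 108k ≡ 0 (mod 118), i.e. 118 ∣ 108k. Since gcd(108, 118) = 2, dividing through by 2 this holds exactly when 59 ∣ 54k, and as gcd(54, 59) = 1, exactly when 59 ∣ k.
The smallest positive such k is 59.

59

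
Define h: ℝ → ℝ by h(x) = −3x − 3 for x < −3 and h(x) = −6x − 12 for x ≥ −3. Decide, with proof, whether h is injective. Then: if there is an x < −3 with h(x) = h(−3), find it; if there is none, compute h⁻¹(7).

-10/3

Both pieces are strictly decreasing (slopes −3 and −6), so each is injective on its own interval.
The left piece maps (−∞, −3) onto (6, ∞); the right piece maps [−3, ∞) onto (−∞, 6].
These images are disjoint, so no value is attained by both pieces. Thus h is injective.
Because the two images are disjoint, no x < −3 has h(x) = h(−3), so we compute h⁻¹(7): 7 lies in (6, ∞), so solve −3x − 3 = 7: x = (7 + 3)/(−3) = −10/3.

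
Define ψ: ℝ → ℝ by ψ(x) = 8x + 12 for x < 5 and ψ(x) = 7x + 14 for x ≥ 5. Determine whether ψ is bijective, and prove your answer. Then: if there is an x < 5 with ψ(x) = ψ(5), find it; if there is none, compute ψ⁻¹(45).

Both pieces are strictly increasing (slopes 8 and 7), so each is injective on its own interval.
The left piece maps (−∞, 5) onto (−∞, 52); the right piece maps [5, ∞) onto [49, ∞).
These images overlap. In particular ψ(5) = 49 (right piece), and solving 8x + 12 = 49 on the left piece gives x = 37/8 < 5.
So ψ(37/8) = ψ(5) with 37/8 ≠ 5, and ψ is not injective, hence not bijective. This x = 37/8 is the requested value below 5.

37/8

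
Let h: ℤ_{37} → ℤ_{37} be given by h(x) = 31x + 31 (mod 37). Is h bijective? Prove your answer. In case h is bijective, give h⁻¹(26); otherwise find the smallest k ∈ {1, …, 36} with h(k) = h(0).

Recall that h is injective when h(a) = h(b) forces a = b.
If h(a) = h(b), then 31a ≡ 31b (mod 37). Because gcd(31, 37) = 1, we may cancel 31 to get a ≡ b (mod 37).
We now compute 31⁻¹ mod 37 explicitly. Euclid's algorithm: 37 = 1·31 + 6, 31 = 5·6 + 1; back-substituting gives 1 = 6·31 − 5·37, so 31⁻¹ ≡ 6 (mod 37).
Then y ↦ 6(y − 31) is a two-sided inverse to h, so every y ∈ ℤ_{37} has a preimage.
Thus h is bijective.
Since h is bijective, we find h⁻¹(26): we need 31x ≡ 26 − 31 ≡ 32 (mod 37). Using 31⁻¹ = 6: x ≡ 6·32 = 192 = 5·37 + 7, so x = 7.
Check: h(7) = 31·7 + 31 = 248 = 6·37 + 26 ≡ 26 (mod 37).

7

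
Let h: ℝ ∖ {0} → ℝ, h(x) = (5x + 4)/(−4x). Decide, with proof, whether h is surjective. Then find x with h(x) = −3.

If h(x) = −5/4, cross-multiplying gives −4(5x + 4) = 5(−4x), which simplifies to −16 = 0 — false.  So −5/4 has no preimage and h is not surjective.
Solving h(x) = −3: cross-multiplying gives 5x + 4 = −3(−4x), which rearranges to −7x = −4, so x = 4/7.

4/7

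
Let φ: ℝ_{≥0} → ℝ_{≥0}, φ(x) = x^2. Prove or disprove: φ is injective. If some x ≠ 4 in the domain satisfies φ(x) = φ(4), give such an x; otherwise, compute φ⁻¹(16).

On ℝ_{≥0}, x ↦ x^2 is strictly increasing, so φ(s) = φ(t) forces s = t. Hence φ is injective.
Since x ↦ x^2 is strictly increasing on ℝ_{≥0}, it is injective there, so no x ≠ 4 in the domain has φ(x) = φ(4). We therefore compute φ⁻¹(16) = 16^{1/2} = 4 (indeed 4^2 = 16).

4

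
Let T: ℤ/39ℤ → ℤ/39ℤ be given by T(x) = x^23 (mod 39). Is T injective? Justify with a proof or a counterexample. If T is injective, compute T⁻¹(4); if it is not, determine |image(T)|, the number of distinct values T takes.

Computing x^23 mod 39 for each x (by repeated squaring, reducing mod 39 at every step), the values T(0), T(1), …, T(38) are: 0, 1, 20, 9, 10, 8, 24, 28, 5, 3, 4, 32, 12, 13, 14, 33, 22, 23, 21, 37, 2, 18, 16, 17, 6, 25, 26, 27, 7, 35, 36, 34, 11, 15, 31, 29, 30, 19, 38.
Every element of ℤ/39ℤ appears exactly once in this list, so T is a bijection, and in particular injective.
Since T is injective, we read off the preimage of 4 from the same table: T(10) = 4, so T⁻¹(4) = 10.

10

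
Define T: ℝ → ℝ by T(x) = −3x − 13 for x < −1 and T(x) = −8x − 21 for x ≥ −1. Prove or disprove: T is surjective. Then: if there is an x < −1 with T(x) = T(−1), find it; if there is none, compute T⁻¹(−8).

-5/3

Both pieces are strictly decreasing (slopes −3 and −8), so each is injective on its own interval.
The left piece maps (−∞, −1) onto (−10, ∞); the right piece maps [−1, ∞) onto (−∞, −13].
The union (−10, ∞) ∪ (−∞, −13] omits the interval between −10 and −13; in particular −10 has no preimage. So T is not surjective.
Because the two images are disjoint, no x < −1 has T(x) = T(−1), so we compute T⁻¹(−8): −8 lies in (−10, ∞), so solve −3x − 13 = −8: x = (−8 + 13)/(−3) = −5/3.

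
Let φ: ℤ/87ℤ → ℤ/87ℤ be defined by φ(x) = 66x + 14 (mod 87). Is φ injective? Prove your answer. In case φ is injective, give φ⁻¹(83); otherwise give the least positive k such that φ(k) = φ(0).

29

We have gcd(66, 87) = 3 > 1. Taking s = 0 and t = 29: φ(0) = 14 and φ(29) = 66·29 + 14 = 1928 ≡ 14 (mod 87).
So φ(0) = φ(29) while 0 ≠ 29, so φ is not injective.
Since φ is not injective, we find the least positive k with φ(k) = φ(0): this means 66k ≡ 0 (mod 87), i.e. 87 ∣ 66k. Since gcd(66, 87) = 3, dividing through by 3 this holds exactly when 29 ∣ 22k, and as gcd(22, 29) = 1, exactly when 29 ∣ k.
The smallest positive such k is 29.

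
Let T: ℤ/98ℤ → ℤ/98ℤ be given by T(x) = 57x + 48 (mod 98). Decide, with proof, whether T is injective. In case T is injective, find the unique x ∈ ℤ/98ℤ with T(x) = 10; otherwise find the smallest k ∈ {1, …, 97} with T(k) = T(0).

32

Suppose T(x_1) = T(x_2) in ℤ/98ℤ. Then 57x_1 + 48 ≡ 57x_2 + 48 (mod 98), hence 57(x_1 − x_2) ≡ 0 (mod 98).
Since gcd(57, 98) = 1, 57 is invertible modulo 98, so x_1 − x_2 ≡ 0 (mod 98), i.e. x_1 = x_2.
So T is injective.
We now compute 57⁻¹ mod 98 explicitly. Euclid's algorithm: 98 = 1·57 + 41, 57 = 1·41 + 16, 41 = 2·16 + 9, 16 = 1·9 + 7, 9 = 1·7 + 2, 7 = 3·2 + 1; back-substituting gives 1 = 43·57 − 25·98, so 57⁻¹ ≡ 43 (mod 98).
Since T is injective, we compute T⁻¹(10): solve 57x + 48 ≡ 10 (mod 98), i.e. 57x ≡ 60 (mod 98).
Multiplying by 57⁻¹ = 43 gives x ≡ 43·60 = 2580 = 26·98 + 32 ≡ 32 (mod 98).
Check: T(32) = 57·32 + 48 = 1872 = 19·98 + 10 ≡ 10 (mod 98).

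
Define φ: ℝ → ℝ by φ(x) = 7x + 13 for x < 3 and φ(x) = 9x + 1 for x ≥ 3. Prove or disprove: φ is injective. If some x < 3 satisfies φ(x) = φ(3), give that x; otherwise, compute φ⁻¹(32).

15/7

Both pieces are strictly increasing (slopes 7 and 9), so each is injective on its own interval.
The left piece maps (−∞, 3) onto (−∞, 34); the right piece maps [3, ∞) onto [28, ∞).
These images overlap. In particular φ(3) = 28 (right piece), and solving 7x + 13 = 28 on the left piece gives x = 15/7 < 3.
So φ(15/7) = φ(3) with 15/7 ≠ 3, and φ is not injective. This x = 15/7 is the requested value below 3.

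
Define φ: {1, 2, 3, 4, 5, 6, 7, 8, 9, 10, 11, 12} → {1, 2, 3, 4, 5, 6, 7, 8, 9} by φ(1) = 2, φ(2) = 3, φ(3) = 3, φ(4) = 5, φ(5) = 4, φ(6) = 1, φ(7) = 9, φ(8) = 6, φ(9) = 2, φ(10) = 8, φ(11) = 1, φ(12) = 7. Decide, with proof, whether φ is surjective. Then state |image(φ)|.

Every element of the codomain has a preimage: 1 = φ(6), 2 = φ(1), 3 = φ(2), 4 = φ(5), 5 = φ(4), 6 = φ(8), 7 = φ(12), 8 = φ(10), 9 = φ(7).
Hence φ is surjective.
The image of φ is {1, 2, 3, 4, 5, 6, 7, 8, 9}, which has 9 elements.

9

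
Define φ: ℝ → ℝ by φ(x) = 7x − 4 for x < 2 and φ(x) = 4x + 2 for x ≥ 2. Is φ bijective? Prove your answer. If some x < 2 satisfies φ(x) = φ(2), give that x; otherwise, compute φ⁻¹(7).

Both pieces are strictly increasing (slopes 7 and 4), so each is injective on its own interval.
The left piece maps (−∞, 2) onto (−∞, 10); the right piece maps [2, ∞) onto [10, ∞).
Since 10 = 10, the images partition ℝ: φ is injective and surjective, hence bijective.
Because the two images are disjoint, no x < 2 has φ(x) = φ(2), so we compute φ⁻¹(7): 7 lies in (−∞, 10), so solve 7x − 4 = 7: x = (7 + 4)/7 = 11/7.

11/7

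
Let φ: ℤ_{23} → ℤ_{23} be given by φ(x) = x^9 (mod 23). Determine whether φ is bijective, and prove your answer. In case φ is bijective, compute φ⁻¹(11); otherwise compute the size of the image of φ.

Since 23 is prime, the nonzero elements of ℤ_{23} form a cyclic group of order 22.
As gcd(9, 22) = 1, raising to the 9th power is a bijection on this group: if x_1^9 ≡ x_2^9 then (x_1x_2^{−1})^9 = 1, and the only element of order dividing gcd(9, 22) = 1 is 1, so x_1 = x_2.
With φ(0) = 0 this makes φ injective on all of ℤ_{23}, hence bijective (finite equal-size domain and codomain). In particular φ is bijective.
Since φ is bijective, we find the preimage of 11. The inverse of x ↦ x^9 on (ℤ_{23})^× is x ↦ x^5, because 9·5 = 45 = 2·22 + 1 ≡ 1 (mod 22) and x^{22} = 1 for x ≠ 0 (Fermat). So φ⁻¹(11) = 11^5 mod 23.
Repeated squaring mod 23: 11^1 ≡ 11, 11^2 ≡ 11² = 121 ≡ 6, 11^4 ≡ 6² = 36 ≡ 13. Since 5 = 4 + 1, 11^5 ≡ 13·11: 13·11 = 143 ≡ 5. So 11^5 ≡ 5 (mod 23).
Hence φ⁻¹(11) = 5.

5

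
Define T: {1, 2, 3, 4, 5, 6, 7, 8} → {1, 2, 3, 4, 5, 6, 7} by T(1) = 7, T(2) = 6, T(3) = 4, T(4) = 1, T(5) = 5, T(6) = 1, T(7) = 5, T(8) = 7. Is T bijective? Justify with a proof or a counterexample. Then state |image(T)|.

T(4) = 1 = T(6) with 4 ≠ 6, so T is not injective, hence not bijective.
The image of T is {1, 4, 5, 6, 7}, which has 5 elements.

5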